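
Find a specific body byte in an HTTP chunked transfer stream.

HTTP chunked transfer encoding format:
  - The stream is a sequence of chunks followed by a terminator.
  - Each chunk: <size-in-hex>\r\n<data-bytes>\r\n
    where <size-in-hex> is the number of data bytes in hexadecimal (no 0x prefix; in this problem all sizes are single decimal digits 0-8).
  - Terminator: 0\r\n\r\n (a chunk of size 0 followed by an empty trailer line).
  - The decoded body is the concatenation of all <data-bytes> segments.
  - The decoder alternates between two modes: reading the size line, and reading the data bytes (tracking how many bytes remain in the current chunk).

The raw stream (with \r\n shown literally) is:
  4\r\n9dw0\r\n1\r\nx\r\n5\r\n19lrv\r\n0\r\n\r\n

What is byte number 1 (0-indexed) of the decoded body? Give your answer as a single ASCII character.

Answer: d

Derivation:
Chunk 1: stream[0..1]='4' size=0x4=4, data at stream[3..7]='9dw0' -> body[0..4], body so far='9dw0'
Chunk 2: stream[9..10]='1' size=0x1=1, data at stream[12..13]='x' -> body[4..5], body so far='9dw0x'
Chunk 3: stream[15..16]='5' size=0x5=5, data at stream[18..23]='19lrv' -> body[5..10], body so far='9dw0x19lrv'
Chunk 4: stream[25..26]='0' size=0 (terminator). Final body='9dw0x19lrv' (10 bytes)
Body byte 1 = 'd'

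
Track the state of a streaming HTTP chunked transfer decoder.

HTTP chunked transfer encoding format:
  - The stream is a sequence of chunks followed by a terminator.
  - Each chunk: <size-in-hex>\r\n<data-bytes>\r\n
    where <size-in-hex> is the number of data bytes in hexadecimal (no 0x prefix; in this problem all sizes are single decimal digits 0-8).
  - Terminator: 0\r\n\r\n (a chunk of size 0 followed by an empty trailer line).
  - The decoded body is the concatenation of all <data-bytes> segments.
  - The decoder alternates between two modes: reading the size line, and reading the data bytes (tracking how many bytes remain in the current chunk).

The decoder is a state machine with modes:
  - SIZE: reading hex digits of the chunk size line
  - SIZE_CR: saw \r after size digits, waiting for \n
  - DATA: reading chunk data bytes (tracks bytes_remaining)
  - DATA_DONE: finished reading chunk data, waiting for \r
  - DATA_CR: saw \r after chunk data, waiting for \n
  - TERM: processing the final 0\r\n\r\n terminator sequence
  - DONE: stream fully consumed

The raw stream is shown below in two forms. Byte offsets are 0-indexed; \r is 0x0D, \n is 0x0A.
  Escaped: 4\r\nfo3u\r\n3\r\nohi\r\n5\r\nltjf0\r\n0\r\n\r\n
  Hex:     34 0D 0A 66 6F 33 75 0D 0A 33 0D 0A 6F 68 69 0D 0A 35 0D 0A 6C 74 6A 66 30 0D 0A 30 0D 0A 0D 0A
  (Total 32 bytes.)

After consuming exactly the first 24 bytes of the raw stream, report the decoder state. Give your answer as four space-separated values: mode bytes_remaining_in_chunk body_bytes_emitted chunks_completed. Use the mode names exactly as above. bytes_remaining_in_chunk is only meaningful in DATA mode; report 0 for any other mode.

Byte 0 = '4': mode=SIZE remaining=0 emitted=0 chunks_done=0
Byte 1 = 0x0D: mode=SIZE_CR remaining=0 emitted=0 chunks_done=0
Byte 2 = 0x0A: mode=DATA remaining=4 emitted=0 chunks_done=0
Byte 3 = 'f': mode=DATA remaining=3 emitted=1 chunks_done=0
Byte 4 = 'o': mode=DATA remaining=2 emitted=2 chunks_done=0
Byte 5 = '3': mode=DATA remaining=1 emitted=3 chunks_done=0
Byte 6 = 'u': mode=DATA_DONE remaining=0 emitted=4 chunks_done=0
Byte 7 = 0x0D: mode=DATA_CR remaining=0 emitted=4 chunks_done=0
Byte 8 = 0x0A: mode=SIZE remaining=0 emitted=4 chunks_done=1
Byte 9 = '3': mode=SIZE remaining=0 emitted=4 chunks_done=1
Byte 10 = 0x0D: mode=SIZE_CR remaining=0 emitted=4 chunks_done=1
Byte 11 = 0x0A: mode=DATA remaining=3 emitted=4 chunks_done=1
Byte 12 = 'o': mode=DATA remaining=2 emitted=5 chunks_done=1
Byte 13 = 'h': mode=DATA remaining=1 emitted=6 chunks_done=1
Byte 14 = 'i': mode=DATA_DONE remaining=0 emitted=7 chunks_done=1
Byte 15 = 0x0D: mode=DATA_CR remaining=0 emitted=7 chunks_done=1
Byte 16 = 0x0A: mode=SIZE remaining=0 emitted=7 chunks_done=2
Byte 17 = '5': mode=SIZE remaining=0 emitted=7 chunks_done=2
Byte 18 = 0x0D: mode=SIZE_CR remaining=0 emitted=7 chunks_done=2
Byte 19 = 0x0A: mode=DATA remaining=5 emitted=7 chunks_done=2
Byte 20 = 'l': mode=DATA remaining=4 emitted=8 chunks_done=2
Byte 21 = 't': mode=DATA remaining=3 emitted=9 chunks_done=2
Byte 22 = 'j': mode=DATA remaining=2 emitted=10 chunks_done=2
Byte 23 = 'f': mode=DATA remaining=1 emitted=11 chunks_done=2

Answer: DATA 1 11 2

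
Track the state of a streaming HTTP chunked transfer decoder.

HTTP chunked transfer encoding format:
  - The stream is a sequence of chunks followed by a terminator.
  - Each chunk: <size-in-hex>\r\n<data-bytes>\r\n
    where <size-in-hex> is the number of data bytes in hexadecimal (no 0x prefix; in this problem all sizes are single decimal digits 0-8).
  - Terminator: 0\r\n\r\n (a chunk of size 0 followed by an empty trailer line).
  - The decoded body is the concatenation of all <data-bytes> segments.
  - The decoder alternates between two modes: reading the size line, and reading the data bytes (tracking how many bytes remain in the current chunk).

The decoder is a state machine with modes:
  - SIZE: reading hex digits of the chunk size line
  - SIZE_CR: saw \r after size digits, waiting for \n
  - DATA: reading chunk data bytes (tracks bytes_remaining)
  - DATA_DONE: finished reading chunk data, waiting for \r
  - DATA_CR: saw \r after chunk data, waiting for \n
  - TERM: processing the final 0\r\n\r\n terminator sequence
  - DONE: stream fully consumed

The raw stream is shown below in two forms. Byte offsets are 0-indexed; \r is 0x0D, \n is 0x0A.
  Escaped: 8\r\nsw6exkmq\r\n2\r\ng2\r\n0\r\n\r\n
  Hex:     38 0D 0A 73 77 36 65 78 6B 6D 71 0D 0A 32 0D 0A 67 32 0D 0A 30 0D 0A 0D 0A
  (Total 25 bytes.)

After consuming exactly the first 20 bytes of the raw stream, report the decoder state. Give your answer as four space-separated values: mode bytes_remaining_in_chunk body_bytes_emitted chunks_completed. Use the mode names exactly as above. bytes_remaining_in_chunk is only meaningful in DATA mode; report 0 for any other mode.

Byte 0 = '8': mode=SIZE remaining=0 emitted=0 chunks_done=0
Byte 1 = 0x0D: mode=SIZE_CR remaining=0 emitted=0 chunks_done=0
Byte 2 = 0x0A: mode=DATA remaining=8 emitted=0 chunks_done=0
Byte 3 = 's': mode=DATA remaining=7 emitted=1 chunks_done=0
Byte 4 = 'w': mode=DATA remaining=6 emitted=2 chunks_done=0
Byte 5 = '6': mode=DATA remaining=5 emitted=3 chunks_done=0
Byte 6 = 'e': mode=DATA remaining=4 emitted=4 chunks_done=0
Byte 7 = 'x': mode=DATA remaining=3 emitted=5 chunks_done=0
Byte 8 = 'k': mode=DATA remaining=2 emitted=6 chunks_done=0
Byte 9 = 'm': mode=DATA remaining=1 emitted=7 chunks_done=0
Byte 10 = 'q': mode=DATA_DONE remaining=0 emitted=8 chunks_done=0
Byte 11 = 0x0D: mode=DATA_CR remaining=0 emitted=8 chunks_done=0
Byte 12 = 0x0A: mode=SIZE remaining=0 emitted=8 chunks_done=1
Byte 13 = '2': mode=SIZE remaining=0 emitted=8 chunks_done=1
Byte 14 = 0x0D: mode=SIZE_CR remaining=0 emitted=8 chunks_done=1
Byte 15 = 0x0A: mode=DATA remaining=2 emitted=8 chunks_done=1
Byte 16 = 'g': mode=DATA remaining=1 emitted=9 chunks_done=1
Byte 17 = '2': mode=DATA_DONE remaining=0 emitted=10 chunks_done=1
Byte 18 = 0x0D: mode=DATA_CR remaining=0 emitted=10 chunks_done=1
Byte 19 = 0x0A: mode=SIZE remaining=0 emitted=10 chunks_done=2

Answer: SIZE 0 10 2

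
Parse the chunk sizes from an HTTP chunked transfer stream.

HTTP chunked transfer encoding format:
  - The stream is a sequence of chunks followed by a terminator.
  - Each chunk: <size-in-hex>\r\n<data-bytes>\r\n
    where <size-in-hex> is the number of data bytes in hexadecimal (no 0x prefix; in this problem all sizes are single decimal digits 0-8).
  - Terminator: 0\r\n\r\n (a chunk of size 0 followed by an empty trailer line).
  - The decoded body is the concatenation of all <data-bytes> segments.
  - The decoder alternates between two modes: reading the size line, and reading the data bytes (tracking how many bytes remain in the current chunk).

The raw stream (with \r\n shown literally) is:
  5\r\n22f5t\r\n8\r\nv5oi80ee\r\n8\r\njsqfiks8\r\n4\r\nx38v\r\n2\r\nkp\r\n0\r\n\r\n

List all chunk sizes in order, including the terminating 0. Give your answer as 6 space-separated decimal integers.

Chunk 1: stream[0..1]='5' size=0x5=5, data at stream[3..8]='22f5t' -> body[0..5], body so far='22f5t'
Chunk 2: stream[10..11]='8' size=0x8=8, data at stream[13..21]='v5oi80ee' -> body[5..13], body so far='22f5tv5oi80ee'
Chunk 3: stream[23..24]='8' size=0x8=8, data at stream[26..34]='jsqfiks8' -> body[13..21], body so far='22f5tv5oi80eejsqfiks8'
Chunk 4: stream[36..37]='4' size=0x4=4, data at stream[39..43]='x38v' -> body[21..25], body so far='22f5tv5oi80eejsqfiks8x38v'
Chunk 5: stream[45..46]='2' size=0x2=2, data at stream[48..50]='kp' -> body[25..27], body so far='22f5tv5oi80eejsqfiks8x38vkp'
Chunk 6: stream[52..53]='0' size=0 (terminator). Final body='22f5tv5oi80eejsqfiks8x38vkp' (27 bytes)

Answer: 5 8 8 4 2 0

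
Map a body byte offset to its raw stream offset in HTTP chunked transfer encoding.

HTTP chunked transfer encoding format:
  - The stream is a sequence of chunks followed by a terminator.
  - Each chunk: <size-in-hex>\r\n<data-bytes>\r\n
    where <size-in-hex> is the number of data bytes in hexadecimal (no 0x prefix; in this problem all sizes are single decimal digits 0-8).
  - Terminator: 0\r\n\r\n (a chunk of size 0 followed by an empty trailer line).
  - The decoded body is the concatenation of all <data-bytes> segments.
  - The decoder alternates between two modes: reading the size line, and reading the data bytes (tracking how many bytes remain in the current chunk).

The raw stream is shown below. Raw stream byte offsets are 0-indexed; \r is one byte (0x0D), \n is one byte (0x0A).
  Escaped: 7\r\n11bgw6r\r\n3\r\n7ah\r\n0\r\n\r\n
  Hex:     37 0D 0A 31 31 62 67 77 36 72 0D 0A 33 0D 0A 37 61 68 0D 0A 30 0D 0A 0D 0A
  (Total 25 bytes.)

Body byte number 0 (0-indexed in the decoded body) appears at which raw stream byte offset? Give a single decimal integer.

Answer: 3

Derivation:
Chunk 1: stream[0..1]='7' size=0x7=7, data at stream[3..10]='11bgw6r' -> body[0..7], body so far='11bgw6r'
Chunk 2: stream[12..13]='3' size=0x3=3, data at stream[15..18]='7ah' -> body[7..10], body so far='11bgw6r7ah'
Chunk 3: stream[20..21]='0' size=0 (terminator). Final body='11bgw6r7ah' (10 bytes)
Body byte 0 at stream offset 3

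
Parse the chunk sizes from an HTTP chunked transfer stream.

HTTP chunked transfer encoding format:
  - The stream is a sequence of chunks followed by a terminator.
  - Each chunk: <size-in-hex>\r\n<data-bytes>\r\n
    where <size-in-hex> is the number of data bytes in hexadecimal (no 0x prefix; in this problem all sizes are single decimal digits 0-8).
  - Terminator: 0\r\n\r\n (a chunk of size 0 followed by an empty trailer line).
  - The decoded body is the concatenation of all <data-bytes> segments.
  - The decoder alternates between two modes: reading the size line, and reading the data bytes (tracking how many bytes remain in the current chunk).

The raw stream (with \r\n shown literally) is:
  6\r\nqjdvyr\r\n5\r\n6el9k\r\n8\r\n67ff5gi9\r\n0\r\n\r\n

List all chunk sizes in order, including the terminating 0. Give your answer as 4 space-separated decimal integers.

Chunk 1: stream[0..1]='6' size=0x6=6, data at stream[3..9]='qjdvyr' -> body[0..6], body so far='qjdvyr'
Chunk 2: stream[11..12]='5' size=0x5=5, data at stream[14..19]='6el9k' -> body[6..11], body so far='qjdvyr6el9k'
Chunk 3: stream[21..22]='8' size=0x8=8, data at stream[24..32]='67ff5gi9' -> body[11..19], body so far='qjdvyr6el9k67ff5gi9'
Chunk 4: stream[34..35]='0' size=0 (terminator). Final body='qjdvyr6el9k67ff5gi9' (19 bytes)

Answer: 6 5 8 0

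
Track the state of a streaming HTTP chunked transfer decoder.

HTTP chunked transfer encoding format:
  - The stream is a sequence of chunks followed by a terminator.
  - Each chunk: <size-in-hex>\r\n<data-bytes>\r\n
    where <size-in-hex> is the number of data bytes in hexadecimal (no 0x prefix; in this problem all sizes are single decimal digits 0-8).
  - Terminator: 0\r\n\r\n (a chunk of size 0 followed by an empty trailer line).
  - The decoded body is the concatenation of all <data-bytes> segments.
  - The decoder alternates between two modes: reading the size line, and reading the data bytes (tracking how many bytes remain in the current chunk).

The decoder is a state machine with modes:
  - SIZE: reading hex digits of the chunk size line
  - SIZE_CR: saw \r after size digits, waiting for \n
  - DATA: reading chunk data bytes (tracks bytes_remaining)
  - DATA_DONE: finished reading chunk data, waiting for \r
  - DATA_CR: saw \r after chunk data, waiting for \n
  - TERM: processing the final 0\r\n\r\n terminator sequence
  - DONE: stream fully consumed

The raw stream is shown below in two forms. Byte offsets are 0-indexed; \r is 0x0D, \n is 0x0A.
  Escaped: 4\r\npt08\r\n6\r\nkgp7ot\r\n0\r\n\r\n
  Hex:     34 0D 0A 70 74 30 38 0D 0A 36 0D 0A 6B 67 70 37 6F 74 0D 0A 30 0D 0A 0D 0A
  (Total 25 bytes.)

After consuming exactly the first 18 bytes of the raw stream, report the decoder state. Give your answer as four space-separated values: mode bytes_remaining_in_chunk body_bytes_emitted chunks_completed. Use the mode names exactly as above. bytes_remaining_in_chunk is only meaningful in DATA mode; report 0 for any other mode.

Byte 0 = '4': mode=SIZE remaining=0 emitted=0 chunks_done=0
Byte 1 = 0x0D: mode=SIZE_CR remaining=0 emitted=0 chunks_done=0
Byte 2 = 0x0A: mode=DATA remaining=4 emitted=0 chunks_done=0
Byte 3 = 'p': mode=DATA remaining=3 emitted=1 chunks_done=0
Byte 4 = 't': mode=DATA remaining=2 emitted=2 chunks_done=0
Byte 5 = '0': mode=DATA remaining=1 emitted=3 chunks_done=0
Byte 6 = '8': mode=DATA_DONE remaining=0 emitted=4 chunks_done=0
Byte 7 = 0x0D: mode=DATA_CR remaining=0 emitted=4 chunks_done=0
Byte 8 = 0x0A: mode=SIZE remaining=0 emitted=4 chunks_done=1
Byte 9 = '6': mode=SIZE remaining=0 emitted=4 chunks_done=1
Byte 10 = 0x0D: mode=SIZE_CR remaining=0 emitted=4 chunks_done=1
Byte 11 = 0x0A: mode=DATA remaining=6 emitted=4 chunks_done=1
Byte 12 = 'k': mode=DATA remaining=5 emitted=5 chunks_done=1
Byte 13 = 'g': mode=DATA remaining=4 emitted=6 chunks_done=1
Byte 14 = 'p': mode=DATA remaining=3 emitted=7 chunks_done=1
Byte 15 = '7': mode=DATA remaining=2 emitted=8 chunks_done=1
Byte 16 = 'o': mode=DATA remaining=1 emitted=9 chunks_done=1
Byte 17 = 't': mode=DATA_DONE remaining=0 emitted=10 chunks_done=1

Answer: DATA_DONE 0 10 1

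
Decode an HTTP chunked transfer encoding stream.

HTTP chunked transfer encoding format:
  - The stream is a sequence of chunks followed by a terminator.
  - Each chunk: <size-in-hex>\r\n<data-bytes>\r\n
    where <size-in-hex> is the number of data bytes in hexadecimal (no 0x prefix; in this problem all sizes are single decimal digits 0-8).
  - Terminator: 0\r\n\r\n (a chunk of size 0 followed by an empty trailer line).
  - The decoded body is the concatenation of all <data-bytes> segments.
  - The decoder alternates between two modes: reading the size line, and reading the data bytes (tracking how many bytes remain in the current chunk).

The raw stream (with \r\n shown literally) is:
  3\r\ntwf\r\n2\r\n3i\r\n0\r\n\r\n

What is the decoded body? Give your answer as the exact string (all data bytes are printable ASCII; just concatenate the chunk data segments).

Chunk 1: stream[0..1]='3' size=0x3=3, data at stream[3..6]='twf' -> body[0..3], body so far='twf'
Chunk 2: stream[8..9]='2' size=0x2=2, data at stream[11..13]='3i' -> body[3..5], body so far='twf3i'
Chunk 3: stream[15..16]='0' size=0 (terminator). Final body='twf3i' (5 bytes)

Answer: twf3i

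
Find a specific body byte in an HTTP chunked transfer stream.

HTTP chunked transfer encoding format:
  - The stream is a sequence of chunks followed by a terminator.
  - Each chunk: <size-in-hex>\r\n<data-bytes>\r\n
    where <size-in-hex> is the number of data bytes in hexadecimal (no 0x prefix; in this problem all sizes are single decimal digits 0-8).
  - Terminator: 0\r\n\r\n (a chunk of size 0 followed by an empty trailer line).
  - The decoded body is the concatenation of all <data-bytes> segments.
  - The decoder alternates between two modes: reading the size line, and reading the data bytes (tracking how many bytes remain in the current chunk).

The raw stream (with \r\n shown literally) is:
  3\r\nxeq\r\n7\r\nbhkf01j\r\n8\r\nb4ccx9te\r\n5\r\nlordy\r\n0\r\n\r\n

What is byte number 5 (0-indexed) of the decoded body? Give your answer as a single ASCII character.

Chunk 1: stream[0..1]='3' size=0x3=3, data at stream[3..6]='xeq' -> body[0..3], body so far='xeq'
Chunk 2: stream[8..9]='7' size=0x7=7, data at stream[11..18]='bhkf01j' -> body[3..10], body so far='xeqbhkf01j'
Chunk 3: stream[20..21]='8' size=0x8=8, data at stream[23..31]='b4ccx9te' -> body[10..18], body so far='xeqbhkf01jb4ccx9te'
Chunk 4: stream[33..34]='5' size=0x5=5, data at stream[36..41]='lordy' -> body[18..23], body so far='xeqbhkf01jb4ccx9telordy'
Chunk 5: stream[43..44]='0' size=0 (terminator). Final body='xeqbhkf01jb4ccx9telordy' (23 bytes)
Body byte 5 = 'k'

Answer: k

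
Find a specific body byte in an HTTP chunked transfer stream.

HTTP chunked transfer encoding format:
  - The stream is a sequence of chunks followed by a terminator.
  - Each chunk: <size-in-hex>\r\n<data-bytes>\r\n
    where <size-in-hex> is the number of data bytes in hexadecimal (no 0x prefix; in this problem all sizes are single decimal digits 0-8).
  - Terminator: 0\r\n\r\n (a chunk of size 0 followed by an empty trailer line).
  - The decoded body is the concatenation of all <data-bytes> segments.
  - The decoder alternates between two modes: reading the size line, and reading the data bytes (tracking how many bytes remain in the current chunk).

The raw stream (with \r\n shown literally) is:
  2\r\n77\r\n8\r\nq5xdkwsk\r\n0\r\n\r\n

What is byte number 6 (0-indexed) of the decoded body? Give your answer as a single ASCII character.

Answer: k

Derivation:
Chunk 1: stream[0..1]='2' size=0x2=2, data at stream[3..5]='77' -> body[0..2], body so far='77'
Chunk 2: stream[7..8]='8' size=0x8=8, data at stream[10..18]='q5xdkwsk' -> body[2..10], body so far='77q5xdkwsk'
Chunk 3: stream[20..21]='0' size=0 (terminator). Final body='77q5xdkwsk' (10 bytes)
Body byte 6 = 'k'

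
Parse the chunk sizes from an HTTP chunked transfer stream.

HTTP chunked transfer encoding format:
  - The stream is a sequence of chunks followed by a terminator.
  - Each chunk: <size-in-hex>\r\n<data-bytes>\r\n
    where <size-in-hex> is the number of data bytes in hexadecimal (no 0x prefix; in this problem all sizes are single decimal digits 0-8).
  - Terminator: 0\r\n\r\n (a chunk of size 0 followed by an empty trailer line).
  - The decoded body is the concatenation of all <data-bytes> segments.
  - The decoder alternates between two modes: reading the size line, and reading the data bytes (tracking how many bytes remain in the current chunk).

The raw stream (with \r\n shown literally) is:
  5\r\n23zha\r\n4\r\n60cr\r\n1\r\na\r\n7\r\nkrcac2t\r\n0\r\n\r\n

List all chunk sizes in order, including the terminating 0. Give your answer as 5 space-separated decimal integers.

Answer: 5 4 1 7 0

Derivation:
Chunk 1: stream[0..1]='5' size=0x5=5, data at stream[3..8]='23zha' -> body[0..5], body so far='23zha'
Chunk 2: stream[10..11]='4' size=0x4=4, data at stream[13..17]='60cr' -> body[5..9], body so far='23zha60cr'
Chunk 3: stream[19..20]='1' size=0x1=1, data at stream[22..23]='a' -> body[9..10], body so far='23zha60cra'
Chunk 4: stream[25..26]='7' size=0x7=7, data at stream[28..35]='krcac2t' -> body[10..17], body so far='23zha60crakrcac2t'
Chunk 5: stream[37..38]='0' size=0 (terminator). Final body='23zha60crakrcac2t' (17 bytes)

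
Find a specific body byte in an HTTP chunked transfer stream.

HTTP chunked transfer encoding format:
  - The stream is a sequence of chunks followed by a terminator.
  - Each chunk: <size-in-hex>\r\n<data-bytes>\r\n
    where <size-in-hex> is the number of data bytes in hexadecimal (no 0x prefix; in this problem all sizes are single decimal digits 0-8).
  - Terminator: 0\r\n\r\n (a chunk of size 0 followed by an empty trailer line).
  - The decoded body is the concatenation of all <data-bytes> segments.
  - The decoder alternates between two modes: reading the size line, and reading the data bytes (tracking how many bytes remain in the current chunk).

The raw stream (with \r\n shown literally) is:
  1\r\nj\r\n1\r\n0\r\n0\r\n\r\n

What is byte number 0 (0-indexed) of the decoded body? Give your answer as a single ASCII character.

Answer: j

Derivation:
Chunk 1: stream[0..1]='1' size=0x1=1, data at stream[3..4]='j' -> body[0..1], body so far='j'
Chunk 2: stream[6..7]='1' size=0x1=1, data at stream[9..10]='0' -> body[1..2], body so far='j0'
Chunk 3: stream[12..13]='0' size=0 (terminator). Final body='j0' (2 bytes)
Body byte 0 = 'j'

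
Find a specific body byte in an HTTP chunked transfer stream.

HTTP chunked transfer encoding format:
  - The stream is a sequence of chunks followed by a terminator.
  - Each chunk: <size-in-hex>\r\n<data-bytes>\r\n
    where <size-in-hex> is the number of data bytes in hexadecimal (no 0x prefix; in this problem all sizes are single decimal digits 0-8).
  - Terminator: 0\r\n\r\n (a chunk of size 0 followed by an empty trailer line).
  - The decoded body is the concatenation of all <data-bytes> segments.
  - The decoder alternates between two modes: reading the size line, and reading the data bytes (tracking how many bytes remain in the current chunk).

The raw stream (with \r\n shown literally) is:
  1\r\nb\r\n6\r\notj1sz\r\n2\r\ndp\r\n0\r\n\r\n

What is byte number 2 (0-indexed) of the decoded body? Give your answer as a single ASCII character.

Answer: t

Derivation:
Chunk 1: stream[0..1]='1' size=0x1=1, data at stream[3..4]='b' -> body[0..1], body so far='b'
Chunk 2: stream[6..7]='6' size=0x6=6, data at stream[9..15]='otj1sz' -> body[1..7], body so far='botj1sz'
Chunk 3: stream[17..18]='2' size=0x2=2, data at stream[20..22]='dp' -> body[7..9], body so far='botj1szdp'
Chunk 4: stream[24..25]='0' size=0 (terminator). Final body='botj1szdp' (9 bytes)
Body byte 2 = 't'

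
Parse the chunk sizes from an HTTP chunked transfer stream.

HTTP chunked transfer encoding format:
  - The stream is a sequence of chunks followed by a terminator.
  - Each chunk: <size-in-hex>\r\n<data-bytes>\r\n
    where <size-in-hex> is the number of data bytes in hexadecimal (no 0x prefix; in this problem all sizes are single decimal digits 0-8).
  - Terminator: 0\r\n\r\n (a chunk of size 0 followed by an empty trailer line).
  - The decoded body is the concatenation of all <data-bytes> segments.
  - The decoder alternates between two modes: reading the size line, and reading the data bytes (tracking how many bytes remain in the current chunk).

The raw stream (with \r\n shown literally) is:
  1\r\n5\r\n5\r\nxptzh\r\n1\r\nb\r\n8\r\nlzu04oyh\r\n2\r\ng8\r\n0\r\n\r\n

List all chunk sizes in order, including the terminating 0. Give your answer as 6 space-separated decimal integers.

Answer: 1 5 1 8 2 0

Derivation:
Chunk 1: stream[0..1]='1' size=0x1=1, data at stream[3..4]='5' -> body[0..1], body so far='5'
Chunk 2: stream[6..7]='5' size=0x5=5, data at stream[9..14]='xptzh' -> body[1..6], body so far='5xptzh'
Chunk 3: stream[16..17]='1' size=0x1=1, data at stream[19..20]='b' -> body[6..7], body so far='5xptzhb'
Chunk 4: stream[22..23]='8' size=0x8=8, data at stream[25..33]='lzu04oyh' -> body[7..15], body so far='5xptzhblzu04oyh'
Chunk 5: stream[35..36]='2' size=0x2=2, data at stream[38..40]='g8' -> body[15..17], body so far='5xptzhblzu04oyhg8'
Chunk 6: stream[42..43]='0' size=0 (terminator). Final body='5xptzhblzu04oyhg8' (17 bytes)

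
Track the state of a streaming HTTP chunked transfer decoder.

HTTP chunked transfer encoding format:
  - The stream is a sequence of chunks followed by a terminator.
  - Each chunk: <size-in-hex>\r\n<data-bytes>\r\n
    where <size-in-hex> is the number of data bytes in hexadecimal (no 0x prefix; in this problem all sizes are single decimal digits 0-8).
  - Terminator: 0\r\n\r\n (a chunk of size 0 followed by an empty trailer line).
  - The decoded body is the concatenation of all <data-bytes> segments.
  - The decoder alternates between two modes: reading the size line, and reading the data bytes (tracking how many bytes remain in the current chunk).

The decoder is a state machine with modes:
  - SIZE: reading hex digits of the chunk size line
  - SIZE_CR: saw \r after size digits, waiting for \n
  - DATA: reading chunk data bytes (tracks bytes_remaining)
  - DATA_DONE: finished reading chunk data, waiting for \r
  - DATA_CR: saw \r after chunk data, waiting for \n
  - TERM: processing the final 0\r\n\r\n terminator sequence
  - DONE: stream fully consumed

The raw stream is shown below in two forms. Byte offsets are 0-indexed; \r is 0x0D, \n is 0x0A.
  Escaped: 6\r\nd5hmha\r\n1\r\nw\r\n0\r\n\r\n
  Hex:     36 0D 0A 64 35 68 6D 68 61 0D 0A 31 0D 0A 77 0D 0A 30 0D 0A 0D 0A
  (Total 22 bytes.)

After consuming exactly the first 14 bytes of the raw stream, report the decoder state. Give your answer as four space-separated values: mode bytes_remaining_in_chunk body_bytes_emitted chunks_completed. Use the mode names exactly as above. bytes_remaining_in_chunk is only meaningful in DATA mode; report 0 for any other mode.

Answer: DATA 1 6 1

Derivation:
Byte 0 = '6': mode=SIZE remaining=0 emitted=0 chunks_done=0
Byte 1 = 0x0D: mode=SIZE_CR remaining=0 emitted=0 chunks_done=0
Byte 2 = 0x0A: mode=DATA remaining=6 emitted=0 chunks_done=0
Byte 3 = 'd': mode=DATA remaining=5 emitted=1 chunks_done=0
Byte 4 = '5': mode=DATA remaining=4 emitted=2 chunks_done=0
Byte 5 = 'h': mode=DATA remaining=3 emitted=3 chunks_done=0
Byte 6 = 'm': mode=DATA remaining=2 emitted=4 chunks_done=0
Byte 7 = 'h': mode=DATA remaining=1 emitted=5 chunks_done=0
Byte 8 = 'a': mode=DATA_DONE remaining=0 emitted=6 chunks_done=0
Byte 9 = 0x0D: mode=DATA_CR remaining=0 emitted=6 chunks_done=0
Byte 10 = 0x0A: mode=SIZE remaining=0 emitted=6 chunks_done=1
Byte 11 = '1': mode=SIZE remaining=0 emitted=6 chunks_done=1
Byte 12 = 0x0D: mode=SIZE_CR remaining=0 emitted=6 chunks_done=1
Byte 13 = 0x0A: mode=DATA remaining=1 emitted=6 chunks_done=1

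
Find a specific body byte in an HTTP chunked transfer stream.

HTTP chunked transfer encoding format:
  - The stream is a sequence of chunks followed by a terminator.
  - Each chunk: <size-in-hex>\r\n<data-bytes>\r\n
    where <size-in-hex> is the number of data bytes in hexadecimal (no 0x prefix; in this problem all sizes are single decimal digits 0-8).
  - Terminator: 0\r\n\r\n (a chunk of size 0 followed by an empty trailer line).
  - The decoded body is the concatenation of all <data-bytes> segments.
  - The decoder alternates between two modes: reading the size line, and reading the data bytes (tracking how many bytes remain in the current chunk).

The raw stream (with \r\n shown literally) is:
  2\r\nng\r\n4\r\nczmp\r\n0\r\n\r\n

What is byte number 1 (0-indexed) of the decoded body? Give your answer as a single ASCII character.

Chunk 1: stream[0..1]='2' size=0x2=2, data at stream[3..5]='ng' -> body[0..2], body so far='ng'
Chunk 2: stream[7..8]='4' size=0x4=4, data at stream[10..14]='czmp' -> body[2..6], body so far='ngczmp'
Chunk 3: stream[16..17]='0' size=0 (terminator). Final body='ngczmp' (6 bytes)
Body byte 1 = 'g'

Answer: g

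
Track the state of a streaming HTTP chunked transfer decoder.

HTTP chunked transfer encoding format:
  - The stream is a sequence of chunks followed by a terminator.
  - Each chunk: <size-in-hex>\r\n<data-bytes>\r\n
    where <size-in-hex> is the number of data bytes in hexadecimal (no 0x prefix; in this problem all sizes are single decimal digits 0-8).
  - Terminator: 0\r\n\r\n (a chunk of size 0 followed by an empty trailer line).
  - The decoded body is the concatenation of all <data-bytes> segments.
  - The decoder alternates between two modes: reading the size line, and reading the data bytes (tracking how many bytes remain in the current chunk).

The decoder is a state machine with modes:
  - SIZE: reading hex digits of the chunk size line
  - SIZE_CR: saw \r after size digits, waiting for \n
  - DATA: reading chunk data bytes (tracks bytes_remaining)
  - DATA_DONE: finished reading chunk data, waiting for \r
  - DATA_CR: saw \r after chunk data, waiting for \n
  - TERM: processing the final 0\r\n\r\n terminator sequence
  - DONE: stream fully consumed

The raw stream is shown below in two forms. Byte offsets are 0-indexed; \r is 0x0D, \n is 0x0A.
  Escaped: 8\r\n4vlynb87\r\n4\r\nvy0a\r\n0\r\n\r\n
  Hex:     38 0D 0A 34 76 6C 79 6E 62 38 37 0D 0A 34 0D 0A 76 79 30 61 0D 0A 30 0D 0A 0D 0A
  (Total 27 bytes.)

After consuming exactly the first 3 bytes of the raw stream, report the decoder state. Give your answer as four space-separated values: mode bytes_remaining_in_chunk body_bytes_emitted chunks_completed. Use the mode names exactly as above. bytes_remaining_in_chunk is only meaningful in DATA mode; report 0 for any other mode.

Byte 0 = '8': mode=SIZE remaining=0 emitted=0 chunks_done=0
Byte 1 = 0x0D: mode=SIZE_CR remaining=0 emitted=0 chunks_done=0
Byte 2 = 0x0A: mode=DATA remaining=8 emitted=0 chunks_done=0

Answer: DATA 8 0 0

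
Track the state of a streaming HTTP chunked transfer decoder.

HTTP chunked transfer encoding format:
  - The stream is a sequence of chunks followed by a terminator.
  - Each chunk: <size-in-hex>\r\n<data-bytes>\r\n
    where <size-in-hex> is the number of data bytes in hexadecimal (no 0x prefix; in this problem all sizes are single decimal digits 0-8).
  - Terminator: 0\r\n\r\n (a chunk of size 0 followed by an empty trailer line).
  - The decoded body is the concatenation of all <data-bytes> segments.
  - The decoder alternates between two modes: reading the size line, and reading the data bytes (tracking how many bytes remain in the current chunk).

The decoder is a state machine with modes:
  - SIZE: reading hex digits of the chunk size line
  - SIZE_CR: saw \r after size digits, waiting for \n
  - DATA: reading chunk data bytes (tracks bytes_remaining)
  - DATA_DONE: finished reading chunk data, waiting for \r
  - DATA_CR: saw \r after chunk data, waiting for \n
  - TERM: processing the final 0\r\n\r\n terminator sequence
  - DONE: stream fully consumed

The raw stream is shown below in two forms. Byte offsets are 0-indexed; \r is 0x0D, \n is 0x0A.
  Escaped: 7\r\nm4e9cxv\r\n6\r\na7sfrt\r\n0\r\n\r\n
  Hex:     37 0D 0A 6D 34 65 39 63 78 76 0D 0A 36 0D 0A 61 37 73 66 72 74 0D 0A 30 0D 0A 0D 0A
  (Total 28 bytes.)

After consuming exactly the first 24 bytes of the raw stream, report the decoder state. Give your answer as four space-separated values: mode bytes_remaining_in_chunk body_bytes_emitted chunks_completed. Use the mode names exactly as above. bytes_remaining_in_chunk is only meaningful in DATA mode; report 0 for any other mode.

Byte 0 = '7': mode=SIZE remaining=0 emitted=0 chunks_done=0
Byte 1 = 0x0D: mode=SIZE_CR remaining=0 emitted=0 chunks_done=0
Byte 2 = 0x0A: mode=DATA remaining=7 emitted=0 chunks_done=0
Byte 3 = 'm': mode=DATA remaining=6 emitted=1 chunks_done=0
Byte 4 = '4': mode=DATA remaining=5 emitted=2 chunks_done=0
Byte 5 = 'e': mode=DATA remaining=4 emitted=3 chunks_done=0
Byte 6 = '9': mode=DATA remaining=3 emitted=4 chunks_done=0
Byte 7 = 'c': mode=DATA remaining=2 emitted=5 chunks_done=0
Byte 8 = 'x': mode=DATA remaining=1 emitted=6 chunks_done=0
Byte 9 = 'v': mode=DATA_DONE remaining=0 emitted=7 chunks_done=0
Byte 10 = 0x0D: mode=DATA_CR remaining=0 emitted=7 chunks_done=0
Byte 11 = 0x0A: mode=SIZE remaining=0 emitted=7 chunks_done=1
Byte 12 = '6': mode=SIZE remaining=0 emitted=7 chunks_done=1
Byte 13 = 0x0D: mode=SIZE_CR remaining=0 emitted=7 chunks_done=1
Byte 14 = 0x0A: mode=DATA remaining=6 emitted=7 chunks_done=1
Byte 15 = 'a': mode=DATA remaining=5 emitted=8 chunks_done=1
Byte 16 = '7': mode=DATA remaining=4 emitted=9 chunks_done=1
Byte 17 = 's': mode=DATA remaining=3 emitted=10 chunks_done=1
Byte 18 = 'f': mode=DATA remaining=2 emitted=11 chunks_done=1
Byte 19 = 'r': mode=DATA remaining=1 emitted=12 chunks_done=1
Byte 20 = 't': mode=DATA_DONE remaining=0 emitted=13 chunks_done=1
Byte 21 = 0x0D: mode=DATA_CR remaining=0 emitted=13 chunks_done=1
Byte 22 = 0x0A: mode=SIZE remaining=0 emitted=13 chunks_done=2
Byte 23 = '0': mode=SIZE remaining=0 emitted=13 chunks_done=2

Answer: SIZE 0 13 2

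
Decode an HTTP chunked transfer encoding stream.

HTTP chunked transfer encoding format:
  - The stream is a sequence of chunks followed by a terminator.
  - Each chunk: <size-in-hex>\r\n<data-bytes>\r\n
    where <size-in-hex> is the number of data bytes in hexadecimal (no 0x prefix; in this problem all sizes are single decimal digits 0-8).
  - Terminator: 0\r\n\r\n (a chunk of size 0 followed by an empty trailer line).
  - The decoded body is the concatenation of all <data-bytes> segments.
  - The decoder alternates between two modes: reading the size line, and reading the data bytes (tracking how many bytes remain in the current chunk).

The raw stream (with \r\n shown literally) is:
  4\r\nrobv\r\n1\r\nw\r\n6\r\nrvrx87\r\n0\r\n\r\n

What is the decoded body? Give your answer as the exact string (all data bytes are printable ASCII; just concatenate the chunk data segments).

Chunk 1: stream[0..1]='4' size=0x4=4, data at stream[3..7]='robv' -> body[0..4], body so far='robv'
Chunk 2: stream[9..10]='1' size=0x1=1, data at stream[12..13]='w' -> body[4..5], body so far='robvw'
Chunk 3: stream[15..16]='6' size=0x6=6, data at stream[18..24]='rvrx87' -> body[5..11], body so far='robvwrvrx87'
Chunk 4: stream[26..27]='0' size=0 (terminator). Final body='robvwrvrx87' (11 bytes)

Answer: robvwrvrx87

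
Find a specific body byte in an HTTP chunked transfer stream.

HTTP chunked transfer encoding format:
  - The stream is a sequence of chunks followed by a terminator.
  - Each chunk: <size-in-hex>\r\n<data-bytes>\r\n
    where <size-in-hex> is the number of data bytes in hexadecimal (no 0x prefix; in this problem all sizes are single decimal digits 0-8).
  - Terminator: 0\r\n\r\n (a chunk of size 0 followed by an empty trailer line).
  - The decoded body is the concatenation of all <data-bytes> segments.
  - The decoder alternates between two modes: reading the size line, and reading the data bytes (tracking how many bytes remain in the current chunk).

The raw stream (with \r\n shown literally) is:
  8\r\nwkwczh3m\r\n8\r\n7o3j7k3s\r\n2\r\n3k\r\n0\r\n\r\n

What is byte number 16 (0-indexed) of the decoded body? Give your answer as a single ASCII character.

Answer: 3

Derivation:
Chunk 1: stream[0..1]='8' size=0x8=8, data at stream[3..11]='wkwczh3m' -> body[0..8], body so far='wkwczh3m'
Chunk 2: stream[13..14]='8' size=0x8=8, data at stream[16..24]='7o3j7k3s' -> body[8..16], body so far='wkwczh3m7o3j7k3s'
Chunk 3: stream[26..27]='2' size=0x2=2, data at stream[29..31]='3k' -> body[16..18], body so far='wkwczh3m7o3j7k3s3k'
Chunk 4: stream[33..34]='0' size=0 (terminator). Final body='wkwczh3m7o3j7k3s3k' (18 bytes)
Body byte 16 = '3'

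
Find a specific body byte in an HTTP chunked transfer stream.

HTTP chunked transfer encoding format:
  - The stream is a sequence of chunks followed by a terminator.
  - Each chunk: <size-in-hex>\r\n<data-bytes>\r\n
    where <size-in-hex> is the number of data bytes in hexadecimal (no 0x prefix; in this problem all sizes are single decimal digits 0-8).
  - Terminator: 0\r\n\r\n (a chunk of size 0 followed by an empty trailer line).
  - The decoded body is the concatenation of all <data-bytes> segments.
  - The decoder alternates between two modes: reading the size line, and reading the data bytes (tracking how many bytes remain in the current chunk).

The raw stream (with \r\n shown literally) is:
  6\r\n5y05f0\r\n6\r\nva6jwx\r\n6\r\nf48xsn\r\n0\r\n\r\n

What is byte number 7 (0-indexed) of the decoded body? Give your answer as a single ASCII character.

Chunk 1: stream[0..1]='6' size=0x6=6, data at stream[3..9]='5y05f0' -> body[0..6], body so far='5y05f0'
Chunk 2: stream[11..12]='6' size=0x6=6, data at stream[14..20]='va6jwx' -> body[6..12], body so far='5y05f0va6jwx'
Chunk 3: stream[22..23]='6' size=0x6=6, data at stream[25..31]='f48xsn' -> body[12..18], body so far='5y05f0va6jwxf48xsn'
Chunk 4: stream[33..34]='0' size=0 (terminator). Final body='5y05f0va6jwxf48xsn' (18 bytes)
Body byte 7 = 'a'

Answer: a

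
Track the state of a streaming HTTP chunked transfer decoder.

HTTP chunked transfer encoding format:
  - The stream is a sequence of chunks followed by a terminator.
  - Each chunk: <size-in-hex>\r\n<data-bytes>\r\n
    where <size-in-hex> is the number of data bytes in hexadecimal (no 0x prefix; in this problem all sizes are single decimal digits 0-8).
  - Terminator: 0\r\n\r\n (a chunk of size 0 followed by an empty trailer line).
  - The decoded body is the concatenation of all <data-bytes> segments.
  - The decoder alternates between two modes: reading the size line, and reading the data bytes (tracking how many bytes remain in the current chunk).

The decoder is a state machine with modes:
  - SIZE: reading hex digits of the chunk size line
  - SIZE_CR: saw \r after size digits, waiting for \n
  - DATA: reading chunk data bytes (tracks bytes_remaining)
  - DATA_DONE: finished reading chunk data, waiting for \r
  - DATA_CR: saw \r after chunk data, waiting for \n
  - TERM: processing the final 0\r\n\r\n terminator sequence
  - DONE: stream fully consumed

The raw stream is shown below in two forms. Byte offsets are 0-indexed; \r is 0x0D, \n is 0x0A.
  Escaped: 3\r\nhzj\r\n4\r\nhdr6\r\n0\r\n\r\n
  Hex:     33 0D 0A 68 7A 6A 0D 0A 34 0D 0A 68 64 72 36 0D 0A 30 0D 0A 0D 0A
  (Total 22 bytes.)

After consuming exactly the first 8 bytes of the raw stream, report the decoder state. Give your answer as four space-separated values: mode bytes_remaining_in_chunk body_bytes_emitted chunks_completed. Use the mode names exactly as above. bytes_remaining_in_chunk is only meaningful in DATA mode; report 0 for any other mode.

Answer: SIZE 0 3 1

Derivation:
Byte 0 = '3': mode=SIZE remaining=0 emitted=0 chunks_done=0
Byte 1 = 0x0D: mode=SIZE_CR remaining=0 emitted=0 chunks_done=0
Byte 2 = 0x0A: mode=DATA remaining=3 emitted=0 chunks_done=0
Byte 3 = 'h': mode=DATA remaining=2 emitted=1 chunks_done=0
Byte 4 = 'z': mode=DATA remaining=1 emitted=2 chunks_done=0
Byte 5 = 'j': mode=DATA_DONE remaining=0 emitted=3 chunks_done=0
Byte 6 = 0x0D: mode=DATA_CR remaining=0 emitted=3 chunks_done=0
Byte 7 = 0x0A: mode=SIZE remaining=0 emitted=3 chunks_done=1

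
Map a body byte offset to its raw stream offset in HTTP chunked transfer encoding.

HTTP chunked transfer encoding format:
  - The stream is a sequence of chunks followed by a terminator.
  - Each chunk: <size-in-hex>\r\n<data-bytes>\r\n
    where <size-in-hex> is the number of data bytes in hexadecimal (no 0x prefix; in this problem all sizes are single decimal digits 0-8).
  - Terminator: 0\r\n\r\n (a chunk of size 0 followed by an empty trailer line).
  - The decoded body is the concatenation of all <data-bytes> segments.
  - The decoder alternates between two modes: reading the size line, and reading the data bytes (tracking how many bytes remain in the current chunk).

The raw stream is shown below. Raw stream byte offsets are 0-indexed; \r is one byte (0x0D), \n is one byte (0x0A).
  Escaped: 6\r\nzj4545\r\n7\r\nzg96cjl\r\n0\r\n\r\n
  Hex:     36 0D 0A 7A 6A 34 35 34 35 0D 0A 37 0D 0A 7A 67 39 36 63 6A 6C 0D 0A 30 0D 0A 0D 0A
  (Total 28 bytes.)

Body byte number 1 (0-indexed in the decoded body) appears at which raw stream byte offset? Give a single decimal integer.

Chunk 1: stream[0..1]='6' size=0x6=6, data at stream[3..9]='zj4545' -> body[0..6], body so far='zj4545'
Chunk 2: stream[11..12]='7' size=0x7=7, data at stream[14..21]='zg96cjl' -> body[6..13], body so far='zj4545zg96cjl'
Chunk 3: stream[23..24]='0' size=0 (terminator). Final body='zj4545zg96cjl' (13 bytes)
Body byte 1 at stream offset 4

Answer: 4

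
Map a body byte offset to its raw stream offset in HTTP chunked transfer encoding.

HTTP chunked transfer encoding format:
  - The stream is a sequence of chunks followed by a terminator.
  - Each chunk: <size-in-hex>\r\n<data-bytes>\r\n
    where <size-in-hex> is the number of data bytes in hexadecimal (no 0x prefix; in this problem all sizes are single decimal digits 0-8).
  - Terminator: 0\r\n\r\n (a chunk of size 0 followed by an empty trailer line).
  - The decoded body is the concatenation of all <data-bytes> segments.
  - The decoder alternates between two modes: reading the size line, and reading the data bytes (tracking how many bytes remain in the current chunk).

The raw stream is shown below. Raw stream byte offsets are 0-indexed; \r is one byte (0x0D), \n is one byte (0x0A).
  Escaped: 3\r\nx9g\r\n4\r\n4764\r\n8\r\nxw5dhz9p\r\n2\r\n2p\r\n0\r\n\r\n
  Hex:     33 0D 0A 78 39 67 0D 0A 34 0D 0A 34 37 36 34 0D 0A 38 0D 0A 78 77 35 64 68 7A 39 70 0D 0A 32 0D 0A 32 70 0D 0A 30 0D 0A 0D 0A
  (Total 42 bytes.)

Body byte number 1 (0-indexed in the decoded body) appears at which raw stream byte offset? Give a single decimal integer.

Chunk 1: stream[0..1]='3' size=0x3=3, data at stream[3..6]='x9g' -> body[0..3], body so far='x9g'
Chunk 2: stream[8..9]='4' size=0x4=4, data at stream[11..15]='4764' -> body[3..7], body so far='x9g4764'
Chunk 3: stream[17..18]='8' size=0x8=8, data at stream[20..28]='xw5dhz9p' -> body[7..15], body so far='x9g4764xw5dhz9p'
Chunk 4: stream[30..31]='2' size=0x2=2, data at stream[33..35]='2p' -> body[15..17], body so far='x9g4764xw5dhz9p2p'
Chunk 5: stream[37..38]='0' size=0 (terminator). Final body='x9g4764xw5dhz9p2p' (17 bytes)
Body byte 1 at stream offset 4

Answer: 4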